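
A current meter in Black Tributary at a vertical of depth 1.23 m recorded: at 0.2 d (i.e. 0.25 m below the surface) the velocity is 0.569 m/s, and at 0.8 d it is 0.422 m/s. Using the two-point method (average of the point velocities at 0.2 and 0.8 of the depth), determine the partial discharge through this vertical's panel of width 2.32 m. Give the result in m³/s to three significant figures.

v̄ = (0.569 + 0.422) / 2 = 0.4955 m/s
q = v̄ × d × w = 0.4955 × 1.23 × 2.32 = 1.414 m³/s

1.41 m³/s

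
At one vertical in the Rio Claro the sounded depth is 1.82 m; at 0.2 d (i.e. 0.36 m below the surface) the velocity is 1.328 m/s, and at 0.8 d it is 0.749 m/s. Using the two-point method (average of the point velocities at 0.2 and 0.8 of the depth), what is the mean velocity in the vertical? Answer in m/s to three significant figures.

v̄ = (1.328 + 0.749) / 2 = 1.039 m/s

1.04 m/s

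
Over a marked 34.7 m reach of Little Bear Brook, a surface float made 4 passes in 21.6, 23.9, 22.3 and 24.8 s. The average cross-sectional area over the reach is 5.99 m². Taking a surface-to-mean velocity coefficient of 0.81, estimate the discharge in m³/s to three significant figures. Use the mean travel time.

t̄ = (21.6 + 23.9 + 22.3 + 24.8) / 4 = 23.15 s
v_surface = L / t̄ = 34.7 / 23.15 = 1.499 m/s
v_mean = 0.81 × 1.499 = 1.214 m/s
Q = A × v_mean = 5.99 × 1.214 = 7.273 m³/s

7.27 m³/s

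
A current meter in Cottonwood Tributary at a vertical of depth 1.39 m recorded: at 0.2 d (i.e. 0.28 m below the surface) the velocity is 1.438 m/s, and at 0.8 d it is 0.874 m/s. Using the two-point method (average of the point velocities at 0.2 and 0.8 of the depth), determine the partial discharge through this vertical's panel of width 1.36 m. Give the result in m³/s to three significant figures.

v̄ = (1.438 + 0.874) / 2 = 1.156 m/s
q = v̄ × d × w = 1.156 × 1.39 × 1.36 = 2.185 m³/s

2.19 m³/s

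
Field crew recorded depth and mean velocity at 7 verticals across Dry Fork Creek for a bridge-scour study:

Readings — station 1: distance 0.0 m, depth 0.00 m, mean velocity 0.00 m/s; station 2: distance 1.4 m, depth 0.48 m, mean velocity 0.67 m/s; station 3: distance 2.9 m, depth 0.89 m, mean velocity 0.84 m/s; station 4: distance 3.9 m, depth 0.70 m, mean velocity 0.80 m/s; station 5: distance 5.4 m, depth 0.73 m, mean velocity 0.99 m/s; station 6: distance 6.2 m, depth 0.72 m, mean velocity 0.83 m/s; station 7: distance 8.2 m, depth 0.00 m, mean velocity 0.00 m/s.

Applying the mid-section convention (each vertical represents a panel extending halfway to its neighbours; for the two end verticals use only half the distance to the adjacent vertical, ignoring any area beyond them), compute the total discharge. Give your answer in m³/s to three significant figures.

w_2 = (2.9 − 0.0)/2 = 1.45 m; q_2 = 0.67 × 0.48 × 1.45 = 0.4663 m³/s
w_3 = (3.9 − 1.4)/2 = 1.25 m; q_3 = 0.84 × 0.89 × 1.25 = 0.9345 m³/s
w_4 = (5.4 − 2.9)/2 = 1.25 m; q_4 = 0.80 × 0.70 × 1.25 = 0.7000 m³/s
w_5 = (6.2 − 3.9)/2 = 1.15 m; q_5 = 0.99 × 0.73 × 1.15 = 0.8311 m³/s
w_6 = (8.2 − 5.4)/2 = 1.4 m; q_6 = 0.83 × 0.72 × 1.4 = 0.8366 m³/s
Stations 1, 7 contribute zero (depth or velocity is 0).
Q = Σ qᵢ = 3.769 m³/s

3.77 m³/s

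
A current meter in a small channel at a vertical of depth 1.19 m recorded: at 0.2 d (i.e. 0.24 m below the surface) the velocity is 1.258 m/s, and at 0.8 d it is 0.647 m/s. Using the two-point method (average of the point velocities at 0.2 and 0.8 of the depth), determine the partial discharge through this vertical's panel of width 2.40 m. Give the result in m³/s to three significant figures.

2.72 m³/s

v̄ = (1.258 + 0.647) / 2 = 0.9525 m/s
q = v̄ × d × w = 0.9525 × 1.19 × 2.40 = 2.720 m³/s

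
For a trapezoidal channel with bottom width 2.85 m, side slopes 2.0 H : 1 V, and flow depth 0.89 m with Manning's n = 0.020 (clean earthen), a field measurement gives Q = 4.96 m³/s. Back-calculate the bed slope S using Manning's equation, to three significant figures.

A = (b + z·y)·y = (2.85 + 2.0×0.89)×0.89 = 4.121 m²
P = b + 2y√(1+z²) = 2.85 + 2×0.89×√(1+2.0²) = 6.830 m
R = A/P = 4.121/6.830 = 0.6033 m
S = (Q·n / (1·A·R^(2/3)))² = (4.96×0.020 / (1×4.121×0.7140))² = 0.001137

0.00114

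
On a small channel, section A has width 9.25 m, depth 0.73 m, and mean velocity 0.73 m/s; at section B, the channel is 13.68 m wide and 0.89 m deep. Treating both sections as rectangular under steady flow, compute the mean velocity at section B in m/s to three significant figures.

0.405 m/s

Q = A₁V₁ = (9.25×0.73) × 0.73 = 4.929 m³/s
A₂ = 13.68 × 0.89 = 12.18 m²
V₂ = Q/A₂ = 4.929/12.18 = 0.4049 m/s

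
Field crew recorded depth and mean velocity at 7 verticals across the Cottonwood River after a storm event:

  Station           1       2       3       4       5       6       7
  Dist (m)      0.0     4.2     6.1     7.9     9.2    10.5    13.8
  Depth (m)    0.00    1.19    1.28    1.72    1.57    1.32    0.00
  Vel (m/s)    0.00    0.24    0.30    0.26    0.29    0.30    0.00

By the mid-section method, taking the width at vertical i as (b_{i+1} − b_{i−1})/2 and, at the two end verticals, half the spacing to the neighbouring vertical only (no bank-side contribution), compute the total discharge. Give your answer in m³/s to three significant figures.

w_2 = (6.1 − 0.0)/2 = 3.05 m; q_2 = 0.24 × 1.19 × 3.05 = 0.8711 m³/s
w_3 = (7.9 − 4.2)/2 = 1.85 m; q_3 = 0.30 × 1.28 × 1.85 = 0.7104 m³/s
w_4 = (9.2 − 6.1)/2 = 1.55 m; q_4 = 0.26 × 1.72 × 1.55 = 0.6932 m³/s
w_5 = (10.5 − 7.9)/2 = 1.3 m; q_5 = 0.29 × 1.57 × 1.3 = 0.5919 m³/s
w_6 = (13.8 − 9.2)/2 = 2.3 m; q_6 = 0.30 × 1.32 × 2.3 = 0.9108 m³/s
Stations 1, 7 contribute zero (depth or velocity is 0).
Q = Σ qᵢ = 3.777 m³/s

3.78 m³/s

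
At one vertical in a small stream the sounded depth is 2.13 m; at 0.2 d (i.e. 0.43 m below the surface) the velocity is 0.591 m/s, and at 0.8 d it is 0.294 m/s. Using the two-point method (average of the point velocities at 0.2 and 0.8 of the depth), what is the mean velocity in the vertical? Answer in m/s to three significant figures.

v̄ = (0.591 + 0.294) / 2 = 0.4425 m/s

0.443 m/s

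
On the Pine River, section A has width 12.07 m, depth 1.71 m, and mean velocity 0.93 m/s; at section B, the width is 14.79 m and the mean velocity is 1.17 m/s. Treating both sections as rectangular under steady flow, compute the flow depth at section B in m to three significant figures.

1.11 m

Q = A₁V₁ = (12.07×1.71) × 0.93 = 19.19 m³/s
d₂ = Q/(b₂ V₂) = 19.19/(14.79×1.17) = 1.109 m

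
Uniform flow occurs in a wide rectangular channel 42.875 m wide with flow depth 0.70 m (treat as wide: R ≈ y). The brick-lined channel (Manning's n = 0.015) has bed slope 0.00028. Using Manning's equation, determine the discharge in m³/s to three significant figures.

26.4 m³/s

A = b·y = 42.875 × 0.70 = 30.01 m²
Wide channel: R ≈ y = 0.70 m
Q = (1/n)·A·R^(2/3)·S^(1/2) = (1/0.015) × 30.01 × 0.7000^(2/3) × 0.00028^(1/2) = 26.40 m³/s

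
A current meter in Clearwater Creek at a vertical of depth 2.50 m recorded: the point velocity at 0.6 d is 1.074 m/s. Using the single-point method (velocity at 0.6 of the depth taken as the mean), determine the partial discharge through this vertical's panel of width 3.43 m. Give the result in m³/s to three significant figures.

9.21 m³/s

v̄ = v₀.₆ = 1.074 m/s
q = v̄ × d × w = 1.074 × 2.50 × 3.43 = 9.210 m³/s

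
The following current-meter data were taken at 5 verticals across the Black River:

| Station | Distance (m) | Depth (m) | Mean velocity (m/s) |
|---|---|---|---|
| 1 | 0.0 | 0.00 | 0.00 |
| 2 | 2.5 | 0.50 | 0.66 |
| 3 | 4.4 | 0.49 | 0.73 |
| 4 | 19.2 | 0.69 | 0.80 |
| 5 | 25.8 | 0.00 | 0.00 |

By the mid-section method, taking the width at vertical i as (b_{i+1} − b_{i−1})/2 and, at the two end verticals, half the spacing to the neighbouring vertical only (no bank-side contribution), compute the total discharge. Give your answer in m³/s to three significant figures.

9.62 m³/s

w_2 = (4.4 − 0.0)/2 = 2.2 m; q_2 = 0.66 × 0.50 × 2.2 = 0.7260 m³/s
w_3 = (19.2 − 2.5)/2 = 8.35 m; q_3 = 0.73 × 0.49 × 8.35 = 2.987 m³/s
w_4 = (25.8 − 4.4)/2 = 10.7 m; q_4 = 0.80 × 0.69 × 10.7 = 5.906 m³/s
Stations 1, 5 contribute zero (depth or velocity is 0).
Q = Σ qᵢ = 9.619 m³/s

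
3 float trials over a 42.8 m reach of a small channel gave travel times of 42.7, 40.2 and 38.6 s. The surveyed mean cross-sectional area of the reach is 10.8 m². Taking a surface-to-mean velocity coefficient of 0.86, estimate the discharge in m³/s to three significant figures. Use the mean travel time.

t̄ = (42.7 + 40.2 + 38.6) / 3 = 40.5 s
v_surface = L / t̄ = 42.8 / 40.5 = 1.057 m/s
v_mean = 0.86 × 1.057 = 0.9088 m/s
Q = A × v_mean = 10.8 × 0.9088 = 9.815 m³/s

9.82 m³/s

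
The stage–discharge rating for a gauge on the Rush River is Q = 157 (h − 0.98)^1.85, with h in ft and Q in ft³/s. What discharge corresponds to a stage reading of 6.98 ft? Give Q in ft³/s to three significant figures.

Q = 157 × (6.98 − 0.98)^1.85 = 157 × 6^1.85 = 4320 ft³/s

4320 ft³/s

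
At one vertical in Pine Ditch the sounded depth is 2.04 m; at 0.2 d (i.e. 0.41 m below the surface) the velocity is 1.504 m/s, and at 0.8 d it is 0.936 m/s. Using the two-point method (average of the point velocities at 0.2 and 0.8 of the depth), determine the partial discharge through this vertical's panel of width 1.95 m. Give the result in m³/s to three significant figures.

v̄ = (1.504 + 0.936) / 2 = 1.220 m/s
q = v̄ × d × w = 1.220 × 2.04 × 1.95 = 4.853 m³/s

4.85 m³/s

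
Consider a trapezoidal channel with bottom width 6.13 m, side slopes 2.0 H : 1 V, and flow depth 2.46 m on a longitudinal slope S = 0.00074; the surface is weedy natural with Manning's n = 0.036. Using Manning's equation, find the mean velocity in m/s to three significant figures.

1.03 m/s

A = (b + z·y)·y = (6.13 + 2.0×2.46)×2.46 = 27.18 m²
P = b + 2y√(1+z²) = 6.13 + 2×2.46×√(1+2.0²) = 17.13 m
R = A/P = 27.18/17.13 = 1.587 m
Q = (1/n)·A·R^(2/3)·S^(1/2) = (1/0.036) × 27.18 × 1.587^(2/3) × 0.00074^(1/2) = 27.94 m³/s
V = Q/A = 27.94/27.18 = 1.028 m/s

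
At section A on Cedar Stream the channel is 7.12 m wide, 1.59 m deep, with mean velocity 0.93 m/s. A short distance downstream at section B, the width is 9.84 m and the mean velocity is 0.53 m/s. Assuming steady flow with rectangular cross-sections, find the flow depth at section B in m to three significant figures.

Q = A₁V₁ = (7.12×1.59) × 0.93 = 10.53 m³/s
d₂ = Q/(b₂ V₂) = 10.53/(9.84×0.53) = 2.019 m

2.02 m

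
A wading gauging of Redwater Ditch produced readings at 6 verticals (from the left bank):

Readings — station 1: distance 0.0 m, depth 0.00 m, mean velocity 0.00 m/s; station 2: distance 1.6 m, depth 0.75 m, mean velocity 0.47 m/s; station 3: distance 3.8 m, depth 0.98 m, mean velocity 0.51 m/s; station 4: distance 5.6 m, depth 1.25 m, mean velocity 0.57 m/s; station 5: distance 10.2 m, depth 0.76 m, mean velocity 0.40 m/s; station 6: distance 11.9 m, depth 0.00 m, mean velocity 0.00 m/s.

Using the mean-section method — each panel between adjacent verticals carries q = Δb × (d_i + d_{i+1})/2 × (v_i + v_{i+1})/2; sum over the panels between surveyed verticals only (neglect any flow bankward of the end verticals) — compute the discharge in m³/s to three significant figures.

Panel 1-2: Δb = 1.6 m, d̄ = (0.00+0.75)/2 = 0.375, v̄ = (0.00+0.47)/2 = 0.235 → q = 1.6×0.375×0.235 = 0.1410 m³/s
Panel 2-3: Δb = 2.2 m, d̄ = (0.75+0.98)/2 = 0.865, v̄ = (0.47+0.51)/2 = 0.49 → q = 2.2×0.865×0.49 = 0.9325 m³/s
Panel 3-4: Δb = 1.8 m, d̄ = (0.98+1.25)/2 = 1.115, v̄ = (0.51+0.57)/2 = 0.54 → q = 1.8×1.115×0.54 = 1.084 m³/s
Panel 4-5: Δb = 4.6 m, d̄ = (1.25+0.76)/2 = 1.005, v̄ = (0.57+0.40)/2 = 0.485 → q = 4.6×1.005×0.485 = 2.242 m³/s
Panel 5-6: Δb = 1.7 m, d̄ = (0.76+0.00)/2 = 0.38, v̄ = (0.40+0.00)/2 = 0.2 → q = 1.7×0.38×0.2 = 0.1292 m³/s
Q = Σ q = 4.529 m³/s

4.53 m³/s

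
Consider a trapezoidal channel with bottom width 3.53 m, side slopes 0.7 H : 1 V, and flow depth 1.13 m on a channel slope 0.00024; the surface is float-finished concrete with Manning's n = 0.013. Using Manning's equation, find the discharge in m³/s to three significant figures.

4.92 m³/s

A = (b + z·y)·y = (3.53 + 0.7×1.13)×1.13 = 4.883 m²
P = b + 2y√(1+z²) = 3.53 + 2×1.13×√(1+0.7²) = 6.289 m
R = A/P = 4.883/6.289 = 0.7764 m
Q = (1/n)·A·R^(2/3)·S^(1/2) = (1/0.013) × 4.883 × 0.7764^(2/3) × 0.00024^(1/2) = 4.915 m³/s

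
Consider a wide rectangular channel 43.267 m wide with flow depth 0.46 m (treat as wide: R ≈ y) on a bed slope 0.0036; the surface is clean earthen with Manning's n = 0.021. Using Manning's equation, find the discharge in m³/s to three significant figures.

33.9 m³/s

A = b·y = 43.267 × 0.46 = 19.90 m²
Wide channel: R ≈ y = 0.46 m
Q = (1/n)·A·R^(2/3)·S^(1/2) = (1/0.021) × 19.90 × 0.4600^(2/3) × 0.0036^(1/2) = 33.89 m³/s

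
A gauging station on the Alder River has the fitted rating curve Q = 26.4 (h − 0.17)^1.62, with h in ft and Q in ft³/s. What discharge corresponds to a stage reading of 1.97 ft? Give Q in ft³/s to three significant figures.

Q = 26.4 × (1.97 − 0.17)^1.62 = 26.4 × 1.8^1.62 = 68.41 ft³/s

68.4 ft³/s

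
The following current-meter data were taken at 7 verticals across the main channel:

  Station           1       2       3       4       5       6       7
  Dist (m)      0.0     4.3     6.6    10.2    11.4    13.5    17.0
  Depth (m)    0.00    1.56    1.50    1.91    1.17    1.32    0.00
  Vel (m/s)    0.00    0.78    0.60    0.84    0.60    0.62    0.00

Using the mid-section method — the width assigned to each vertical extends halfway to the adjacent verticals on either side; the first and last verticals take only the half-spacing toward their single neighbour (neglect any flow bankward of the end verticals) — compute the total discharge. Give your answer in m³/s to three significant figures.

14.0 m³/s

w_2 = (6.6 − 0.0)/2 = 3.3 m; q_2 = 0.78 × 1.56 × 3.3 = 4.015 m³/s
w_3 = (10.2 − 4.3)/2 = 2.95 m; q_3 = 0.60 × 1.50 × 2.95 = 2.655 m³/s
w_4 = (11.4 − 6.6)/2 = 2.4 m; q_4 = 0.84 × 1.91 × 2.4 = 3.851 m³/s
w_5 = (13.5 − 10.2)/2 = 1.65 m; q_5 = 0.60 × 1.17 × 1.65 = 1.158 m³/s
w_6 = (17.0 − 11.4)/2 = 2.8 m; q_6 = 0.62 × 1.32 × 2.8 = 2.292 m³/s
Stations 1, 7 contribute zero (depth or velocity is 0).
Q = Σ qᵢ = 13.97 m³/s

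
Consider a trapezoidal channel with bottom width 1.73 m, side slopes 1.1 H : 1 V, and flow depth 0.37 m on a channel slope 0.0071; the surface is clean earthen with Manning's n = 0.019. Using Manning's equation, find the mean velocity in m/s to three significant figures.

1.90 m/s

A = (b + z·y)·y = (1.73 + 1.1×0.37)×0.37 = 0.7907 m²
P = b + 2y√(1+z²) = 1.73 + 2×0.37×√(1+1.1²) = 2.830 m
R = A/P = 0.7907/2.830 = 0.2794 m
Q = (1/n)·A·R^(2/3)·S^(1/2) = (1/0.019) × 0.7907 × 0.2794^(2/3) × 0.0071^(1/2) = 1.499 m³/s
V = Q/A = 1.499/0.7907 = 1.895 m/s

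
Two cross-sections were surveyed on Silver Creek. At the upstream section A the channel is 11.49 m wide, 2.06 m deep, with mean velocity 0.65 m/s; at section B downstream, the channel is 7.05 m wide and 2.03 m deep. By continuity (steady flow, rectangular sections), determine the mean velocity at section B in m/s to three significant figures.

1.08 m/s

Q = A₁V₁ = (11.49×2.06) × 0.65 = 15.39 m³/s
A₂ = 7.05 × 2.03 = 14.31 m²
V₂ = Q/A₂ = 15.39/14.31 = 1.075 m/s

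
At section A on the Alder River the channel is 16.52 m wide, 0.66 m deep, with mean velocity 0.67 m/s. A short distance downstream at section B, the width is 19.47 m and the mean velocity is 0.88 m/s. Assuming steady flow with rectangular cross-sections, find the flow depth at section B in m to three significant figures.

0.426 m

Q = A₁V₁ = (16.52×0.66) × 0.67 = 7.305 m³/s
d₂ = Q/(b₂ V₂) = 7.305/(19.47×0.88) = 0.4264 m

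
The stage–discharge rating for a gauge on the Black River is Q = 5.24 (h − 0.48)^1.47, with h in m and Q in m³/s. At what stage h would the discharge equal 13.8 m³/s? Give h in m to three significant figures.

h − h₀ = (Q/C)^(1/b) = (13.8/5.24)^(1/1.47) = 1.932 m
h = 0.48 + 1.932 = 2.412 m

2.41 m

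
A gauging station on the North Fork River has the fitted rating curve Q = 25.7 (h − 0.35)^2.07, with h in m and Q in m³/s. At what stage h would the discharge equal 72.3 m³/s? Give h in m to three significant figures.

2.00 m

h − h₀ = (Q/C)^(1/b) = (72.3/25.7)^(1/2.07) = 1.648 m
h = 0.35 + 1.648 = 1.998 m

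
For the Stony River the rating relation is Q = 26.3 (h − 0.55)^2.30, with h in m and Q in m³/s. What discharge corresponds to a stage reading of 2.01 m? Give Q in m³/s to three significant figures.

Q = 26.3 × (2.01 − 0.55)^2.30 = 26.3 × 1.46^2.30 = 62.80 m³/s

62.8 m³/s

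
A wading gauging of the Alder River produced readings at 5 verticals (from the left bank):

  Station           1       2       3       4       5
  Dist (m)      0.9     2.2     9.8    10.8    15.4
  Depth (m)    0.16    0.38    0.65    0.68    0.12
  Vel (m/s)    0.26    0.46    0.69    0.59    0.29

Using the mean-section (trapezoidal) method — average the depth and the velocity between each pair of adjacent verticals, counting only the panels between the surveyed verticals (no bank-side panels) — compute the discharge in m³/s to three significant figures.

Panel 1-2: Δb = 1.3 m, d̄ = (0.16+0.38)/2 = 0.27, v̄ = (0.26+0.46)/2 = 0.36 → q = 1.3×0.27×0.36 = 0.1264 m³/s
Panel 2-3: Δb = 7.6 m, d̄ = (0.38+0.65)/2 = 0.515, v̄ = (0.46+0.69)/2 = 0.575 → q = 7.6×0.515×0.575 = 2.251 m³/s
Panel 3-4: Δb = 1 m, d̄ = (0.65+0.68)/2 = 0.665, v̄ = (0.69+0.59)/2 = 0.64 → q = 1×0.665×0.64 = 0.4256 m³/s
Panel 4-5: Δb = 4.6 m, d̄ = (0.68+0.12)/2 = 0.4, v̄ = (0.59+0.29)/2 = 0.44 → q = 4.6×0.4×0.44 = 0.8096 m³/s
Q = Σ q = 3.612 m³/s

3.61 m³/s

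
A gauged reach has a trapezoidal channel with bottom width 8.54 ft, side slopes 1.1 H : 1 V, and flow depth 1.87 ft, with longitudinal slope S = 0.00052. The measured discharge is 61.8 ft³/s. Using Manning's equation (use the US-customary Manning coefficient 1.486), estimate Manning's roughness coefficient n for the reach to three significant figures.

A = (b + z·y)·y = (8.54 + 1.1×1.87)×1.87 = 19.82 ft²
P = b + 2y√(1+z²) = 8.54 + 2×1.87×√(1+1.1²) = 14.10 ft
R = A/P = 19.82/14.10 = 1.405 ft
n = (1.486/Q)·A·R^(2/3)·S^(1/2) = (1.486/61.8) × 19.82 × 1.255 × 0.02280 = 0.01363

0.0136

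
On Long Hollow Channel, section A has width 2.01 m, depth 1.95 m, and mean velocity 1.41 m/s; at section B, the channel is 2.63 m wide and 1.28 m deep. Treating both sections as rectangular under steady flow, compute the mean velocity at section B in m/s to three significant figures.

Q = A₁V₁ = (2.01×1.95) × 1.41 = 5.526 m³/s
A₂ = 2.63 × 1.28 = 3.366 m²
V₂ = Q/A₂ = 5.526/3.366 = 1.642 m/s

1.64 m/s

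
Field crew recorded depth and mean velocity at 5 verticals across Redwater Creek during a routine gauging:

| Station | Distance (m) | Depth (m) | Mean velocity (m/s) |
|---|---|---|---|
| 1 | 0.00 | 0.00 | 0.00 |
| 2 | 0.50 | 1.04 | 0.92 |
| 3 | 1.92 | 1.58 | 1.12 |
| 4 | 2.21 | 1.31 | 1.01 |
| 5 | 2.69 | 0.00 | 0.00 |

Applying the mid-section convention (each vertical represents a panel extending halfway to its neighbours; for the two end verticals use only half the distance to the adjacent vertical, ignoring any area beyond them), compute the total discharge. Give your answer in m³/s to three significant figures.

w_2 = (1.92 − 0.00)/2 = 0.96 m; q_2 = 0.92 × 1.04 × 0.96 = 0.9185 m³/s
w_3 = (2.21 − 0.50)/2 = 0.855 m; q_3 = 1.12 × 1.58 × 0.855 = 1.513 m³/s
w_4 = (2.69 − 1.92)/2 = 0.385 m; q_4 = 1.01 × 1.31 × 0.385 = 0.5094 m³/s
Stations 1, 5 contribute zero (depth or velocity is 0).
Q = Σ qᵢ = 2.941 m³/s

2.94 m³/s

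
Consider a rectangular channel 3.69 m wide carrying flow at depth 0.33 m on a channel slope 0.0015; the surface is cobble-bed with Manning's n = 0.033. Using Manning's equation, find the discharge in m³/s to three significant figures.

0.612 m³/s

A = b·y = 3.69 × 0.33 = 1.218 m²
P = b + 2y = 3.69 + 2×0.33 = 4.350 m
R = A/P = 1.218/4.350 = 0.2799 m
Q = (1/n)·A·R^(2/3)·S^(1/2) = (1/0.033) × 1.218 × 0.2799^(2/3) × 0.0015^(1/2) = 0.6116 m³/s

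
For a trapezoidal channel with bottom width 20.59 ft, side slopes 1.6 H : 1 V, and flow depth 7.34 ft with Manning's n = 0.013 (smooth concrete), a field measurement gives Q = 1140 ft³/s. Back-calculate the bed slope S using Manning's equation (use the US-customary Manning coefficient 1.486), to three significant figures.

0.000211

A = (b + z·y)·y = (20.59 + 1.6×7.34)×7.34 = 237.3 ft²
P = b + 2y√(1+z²) = 20.59 + 2×7.34×√(1+1.6²) = 48.29 ft
R = A/P = 237.3/48.29 = 4.915 ft
S = (Q·n / (1.486·A·R^(2/3)))² = (1140×0.013 / (1.486×237.3×2.891))² = 0.0002113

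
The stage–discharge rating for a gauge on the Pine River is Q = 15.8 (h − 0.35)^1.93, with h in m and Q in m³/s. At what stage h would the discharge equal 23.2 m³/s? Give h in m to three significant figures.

1.57 m

h − h₀ = (Q/C)^(1/b) = (23.2/15.8)^(1/1.93) = 1.220 m
h = 0.35 + 1.220 = 1.570 m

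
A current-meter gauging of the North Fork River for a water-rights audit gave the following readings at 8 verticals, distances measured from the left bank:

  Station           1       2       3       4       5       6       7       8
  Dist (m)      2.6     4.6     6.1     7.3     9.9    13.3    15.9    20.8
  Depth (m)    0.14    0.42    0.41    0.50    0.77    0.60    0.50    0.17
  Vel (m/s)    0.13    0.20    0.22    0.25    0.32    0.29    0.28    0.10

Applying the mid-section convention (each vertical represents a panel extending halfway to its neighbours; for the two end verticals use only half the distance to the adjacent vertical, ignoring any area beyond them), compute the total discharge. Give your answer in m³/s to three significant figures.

2.35 m³/s

w_1 = (4.6 − 2.6)/2 = 1 m; q_1 = 0.13 × 0.14 × 1 = 0.01820 m³/s
w_2 = (6.1 − 2.6)/2 = 1.75 m; q_2 = 0.20 × 0.42 × 1.75 = 0.1470 m³/s
w_3 = (7.3 − 4.6)/2 = 1.35 m; q_3 = 0.22 × 0.41 × 1.35 = 0.1218 m³/s
w_4 = (9.9 − 6.1)/2 = 1.9 m; q_4 = 0.25 × 0.50 × 1.9 = 0.2375 m³/s
w_5 = (13.3 − 7.3)/2 = 3 m; q_5 = 0.32 × 0.77 × 3 = 0.7392 m³/s
w_6 = (15.9 − 9.9)/2 = 3 m; q_6 = 0.29 × 0.60 × 3 = 0.5220 m³/s
w_7 = (20.8 − 13.3)/2 = 3.75 m; q_7 = 0.28 × 0.50 × 3.75 = 0.5250 m³/s
w_8 = (20.8 − 15.9)/2 = 2.45 m; q_8 = 0.10 × 0.17 × 2.45 = 0.04165 m³/s
Q = Σ qᵢ = 2.352 m³/s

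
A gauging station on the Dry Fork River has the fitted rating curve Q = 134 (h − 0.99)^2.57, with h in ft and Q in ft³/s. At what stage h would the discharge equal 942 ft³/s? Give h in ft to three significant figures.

3.13 ft

h − h₀ = (Q/C)^(1/b) = (942/134)^(1/2.57) = 2.136 ft
h = 0.99 + 2.136 = 3.126 ft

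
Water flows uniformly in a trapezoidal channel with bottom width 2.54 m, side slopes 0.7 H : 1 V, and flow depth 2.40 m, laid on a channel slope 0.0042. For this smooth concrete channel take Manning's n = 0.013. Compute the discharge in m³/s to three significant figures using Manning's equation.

A = (b + z·y)·y = (2.54 + 0.7×2.40)×2.40 = 10.13 m²
P = b + 2y√(1+z²) = 2.54 + 2×2.40×√(1+0.7²) = 8.399 m
R = A/P = 10.13/8.399 = 1.206 m
Q = (1/n)·A·R^(2/3)·S^(1/2) = (1/0.013) × 10.13 × 1.206^(2/3) × 0.0042^(1/2) = 57.20 m³/s

57.2 m³/s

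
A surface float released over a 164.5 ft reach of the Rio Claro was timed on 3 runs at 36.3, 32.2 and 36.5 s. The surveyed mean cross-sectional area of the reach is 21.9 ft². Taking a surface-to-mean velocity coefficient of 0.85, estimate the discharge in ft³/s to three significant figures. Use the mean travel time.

87.5 ft³/s

t̄ = (36.3 + 32.2 + 36.5) / 3 = 35 s
v_surface = L / t̄ = 164.5 / 35 = 4.700 ft/s
v_mean = 0.85 × 4.700 = 3.995 ft/s
Q = A × v_mean = 21.9 × 3.995 = 87.49 ft³/s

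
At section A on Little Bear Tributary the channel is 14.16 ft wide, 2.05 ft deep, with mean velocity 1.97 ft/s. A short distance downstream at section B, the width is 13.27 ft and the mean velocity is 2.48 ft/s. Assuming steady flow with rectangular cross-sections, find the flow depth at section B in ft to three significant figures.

1.74 ft

Q = A₁V₁ = (14.16×2.05) × 1.97 = 57.19 ft³/s
d₂ = Q/(b₂ V₂) = 57.19/(13.27×2.48) = 1.738 ft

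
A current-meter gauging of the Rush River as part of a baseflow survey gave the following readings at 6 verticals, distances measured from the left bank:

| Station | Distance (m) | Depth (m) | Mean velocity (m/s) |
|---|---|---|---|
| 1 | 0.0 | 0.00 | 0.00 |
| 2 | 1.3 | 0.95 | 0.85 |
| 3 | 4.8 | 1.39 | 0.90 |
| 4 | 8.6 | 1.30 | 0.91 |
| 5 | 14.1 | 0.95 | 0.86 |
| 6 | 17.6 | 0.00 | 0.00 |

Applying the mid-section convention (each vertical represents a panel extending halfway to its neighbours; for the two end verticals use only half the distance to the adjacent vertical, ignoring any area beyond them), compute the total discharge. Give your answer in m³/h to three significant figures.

w_2 = (4.8 − 0.0)/2 = 2.4 m; q_2 = 0.85 × 0.95 × 2.4 = 1.938 m³/s
w_3 = (8.6 − 1.3)/2 = 3.65 m; q_3 = 0.90 × 1.39 × 3.65 = 4.566 m³/s
w_4 = (14.1 − 4.8)/2 = 4.65 m; q_4 = 0.91 × 1.30 × 4.65 = 5.501 m³/s
w_5 = (17.6 − 8.6)/2 = 4.5 m; q_5 = 0.86 × 0.95 × 4.5 = 3.677 m³/s
Stations 1, 6 contribute zero (depth or velocity is 0).
Q = Σ qᵢ = 15.68 m³/s
= 15.68 × 3600 = 56450 m³/h

56500 m³/h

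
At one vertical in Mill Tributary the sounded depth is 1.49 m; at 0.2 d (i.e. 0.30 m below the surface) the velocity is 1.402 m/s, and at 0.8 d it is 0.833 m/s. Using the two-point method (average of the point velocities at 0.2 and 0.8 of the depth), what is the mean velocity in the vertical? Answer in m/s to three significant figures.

1.12 m/s

v̄ = (1.402 + 0.833) / 2 = 1.118 m/s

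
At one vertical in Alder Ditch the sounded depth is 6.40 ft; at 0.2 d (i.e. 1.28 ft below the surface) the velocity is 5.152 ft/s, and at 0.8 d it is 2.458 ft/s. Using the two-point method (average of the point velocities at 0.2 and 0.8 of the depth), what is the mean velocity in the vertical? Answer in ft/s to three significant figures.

3.81 ft/s

v̄ = (5.152 + 2.458) / 2 = 3.805 ft/s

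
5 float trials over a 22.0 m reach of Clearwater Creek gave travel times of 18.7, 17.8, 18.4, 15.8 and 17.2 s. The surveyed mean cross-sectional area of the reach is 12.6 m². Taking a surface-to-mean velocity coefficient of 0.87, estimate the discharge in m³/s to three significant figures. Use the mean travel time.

13.7 m³/s

t̄ = (18.7 + 17.8 + 18.4 + 15.8 + 17.2) / 5 = 17.58 s
v_surface = L / t̄ = 22.0 / 17.58 = 1.251 m/s
v_mean = 0.87 × 1.251 = 1.089 m/s
Q = A × v_mean = 12.6 × 1.089 = 13.72 m³/s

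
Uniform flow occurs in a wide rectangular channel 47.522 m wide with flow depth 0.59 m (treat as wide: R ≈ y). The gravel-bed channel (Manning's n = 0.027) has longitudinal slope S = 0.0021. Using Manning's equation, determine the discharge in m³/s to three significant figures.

A = b·y = 47.522 × 0.59 = 28.04 m²
Wide channel: R ≈ y = 0.59 m
Q = (1/n)·A·R^(2/3)·S^(1/2) = (1/0.027) × 28.04 × 0.5900^(2/3) × 0.0021^(1/2) = 33.48 m³/s

33.5 m³/s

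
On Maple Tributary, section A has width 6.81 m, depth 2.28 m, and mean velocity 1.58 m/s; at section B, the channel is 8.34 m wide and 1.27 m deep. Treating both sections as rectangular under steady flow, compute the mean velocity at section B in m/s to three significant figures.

Q = A₁V₁ = (6.81×2.28) × 1.58 = 24.53 m³/s
A₂ = 8.34 × 1.27 = 10.59 m²
V₂ = Q/A₂ = 24.53/10.59 = 2.316 m/s

2.32 m/s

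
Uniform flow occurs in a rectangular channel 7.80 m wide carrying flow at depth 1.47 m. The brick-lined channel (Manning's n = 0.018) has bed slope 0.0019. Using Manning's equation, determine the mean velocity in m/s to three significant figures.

2.53 m/s

A = b·y = 7.80 × 1.47 = 11.47 m²
P = b + 2y = 7.80 + 2×1.47 = 10.74 m
R = A/P = 11.47/10.74 = 1.068 m
Q = (1/n)·A·R^(2/3)·S^(1/2) = (1/0.018) × 11.47 × 1.068^(2/3) × 0.0019^(1/2) = 29.00 m³/s
V = Q/A = 29.00/11.47 = 2.530 m/s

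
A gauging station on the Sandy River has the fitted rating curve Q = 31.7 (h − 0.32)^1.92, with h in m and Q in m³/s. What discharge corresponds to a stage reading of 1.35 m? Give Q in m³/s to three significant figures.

33.6 m³/s

Q = 31.7 × (1.35 − 0.32)^1.92 = 31.7 × 1.03^1.92 = 33.55 m³/s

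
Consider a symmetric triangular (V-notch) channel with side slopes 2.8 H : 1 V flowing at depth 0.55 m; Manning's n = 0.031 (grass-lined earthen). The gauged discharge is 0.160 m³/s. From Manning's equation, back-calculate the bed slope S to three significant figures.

0.000208

A = z·y² = 2.8×0.55² = 0.8470 m²
P = 2y√(1+z²) = 2×0.55×√(1+2.8²) = 3.271 m
R = A/P = 0.8470/3.271 = 0.2590 m
S = (Q·n / (1·A·R^(2/3)))² = (0.160×0.031 / (1×0.8470×0.4063))² = 0.0002077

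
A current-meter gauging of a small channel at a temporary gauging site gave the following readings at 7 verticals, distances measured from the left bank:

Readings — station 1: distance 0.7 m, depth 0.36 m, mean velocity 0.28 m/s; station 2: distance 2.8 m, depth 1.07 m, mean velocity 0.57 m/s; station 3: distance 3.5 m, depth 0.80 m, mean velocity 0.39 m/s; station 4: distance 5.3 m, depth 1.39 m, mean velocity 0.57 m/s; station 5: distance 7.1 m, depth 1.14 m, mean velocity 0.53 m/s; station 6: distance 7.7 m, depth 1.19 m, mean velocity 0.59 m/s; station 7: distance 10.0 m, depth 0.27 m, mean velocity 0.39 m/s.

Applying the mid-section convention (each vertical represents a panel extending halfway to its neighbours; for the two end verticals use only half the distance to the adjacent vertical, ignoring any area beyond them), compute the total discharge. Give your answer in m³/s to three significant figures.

w_1 = (2.8 − 0.7)/2 = 1.05 m; q_1 = 0.28 × 0.36 × 1.05 = 0.1058 m³/s
w_2 = (3.5 − 0.7)/2 = 1.4 m; q_2 = 0.57 × 1.07 × 1.4 = 0.8539 m³/s
w_3 = (5.3 − 2.8)/2 = 1.25 m; q_3 = 0.39 × 0.80 × 1.25 = 0.3900 m³/s
w_4 = (7.1 − 3.5)/2 = 1.8 m; q_4 = 0.57 × 1.39 × 1.8 = 1.426 m³/s
w_5 = (7.7 − 5.3)/2 = 1.2 m; q_5 = 0.53 × 1.14 × 1.2 = 0.7250 m³/s
w_6 = (10.0 − 7.1)/2 = 1.45 m; q_6 = 0.59 × 1.19 × 1.45 = 1.018 m³/s
w_7 = (10.0 − 7.7)/2 = 1.15 m; q_7 = 0.39 × 0.27 × 1.15 = 0.1211 m³/s
Q = Σ qᵢ = 4.640 m³/s

4.64 m³/s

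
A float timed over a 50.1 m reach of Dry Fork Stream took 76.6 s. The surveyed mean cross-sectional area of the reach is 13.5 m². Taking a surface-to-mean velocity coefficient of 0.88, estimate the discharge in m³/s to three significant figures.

7.77 m³/s

v_surface = L / t̄ = 50.1 / 76.6 = 0.6540 m/s
v_mean = 0.88 × 0.6540 = 0.5756 m/s
Q = A × v_mean = 13.5 × 0.5756 = 7.770 m³/s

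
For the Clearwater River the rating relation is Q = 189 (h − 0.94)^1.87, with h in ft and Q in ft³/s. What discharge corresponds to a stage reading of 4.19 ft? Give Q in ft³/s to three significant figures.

1710 ft³/s

Q = 189 × (4.19 − 0.94)^1.87 = 189 × 3.25^1.87 = 1713 ft³/s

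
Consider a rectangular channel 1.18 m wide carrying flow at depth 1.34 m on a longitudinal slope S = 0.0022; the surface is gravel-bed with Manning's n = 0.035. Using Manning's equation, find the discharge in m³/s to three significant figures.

1.17 m³/s

A = b·y = 1.18 × 1.34 = 1.581 m²
P = b + 2y = 1.18 + 2×1.34 = 3.860 m
R = A/P = 1.581/3.860 = 0.4096 m
Q = (1/n)·A·R^(2/3)·S^(1/2) = (1/0.035) × 1.581 × 0.4096^(2/3) × 0.0022^(1/2) = 1.169 m³/s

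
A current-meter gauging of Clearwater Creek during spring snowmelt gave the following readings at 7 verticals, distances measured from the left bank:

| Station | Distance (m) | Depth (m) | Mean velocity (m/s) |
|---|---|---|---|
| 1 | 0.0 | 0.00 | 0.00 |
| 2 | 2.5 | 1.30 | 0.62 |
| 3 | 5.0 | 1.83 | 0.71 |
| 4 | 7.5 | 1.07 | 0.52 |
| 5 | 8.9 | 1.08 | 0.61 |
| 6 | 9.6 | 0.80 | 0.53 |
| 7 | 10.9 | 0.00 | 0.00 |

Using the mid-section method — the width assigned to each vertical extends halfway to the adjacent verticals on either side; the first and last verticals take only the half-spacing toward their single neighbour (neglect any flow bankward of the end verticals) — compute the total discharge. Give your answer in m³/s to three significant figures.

w_2 = (5.0 − 0.0)/2 = 2.5 m; q_2 = 0.62 × 1.30 × 2.5 = 2.015 m³/s
w_3 = (7.5 − 2.5)/2 = 2.5 m; q_3 = 0.71 × 1.83 × 2.5 = 3.248 m³/s
w_4 = (8.9 − 5.0)/2 = 1.95 m; q_4 = 0.52 × 1.07 × 1.95 = 1.085 m³/s
w_5 = (9.6 − 7.5)/2 = 1.05 m; q_5 = 0.61 × 1.08 × 1.05 = 0.6917 m³/s
w_6 = (10.9 − 8.9)/2 = 1 m; q_6 = 0.53 × 0.80 × 1 = 0.4240 m³/s
Stations 1, 7 contribute zero (depth or velocity is 0).
Q = Σ qᵢ = 7.464 m³/s

7.46 m³/s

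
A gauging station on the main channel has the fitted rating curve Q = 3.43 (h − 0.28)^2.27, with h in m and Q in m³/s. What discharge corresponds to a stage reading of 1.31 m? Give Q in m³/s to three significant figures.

Q = 3.43 × (1.31 − 0.28)^2.27 = 3.43 × 1.03^2.27 = 3.668 m³/s

3.67 m³/s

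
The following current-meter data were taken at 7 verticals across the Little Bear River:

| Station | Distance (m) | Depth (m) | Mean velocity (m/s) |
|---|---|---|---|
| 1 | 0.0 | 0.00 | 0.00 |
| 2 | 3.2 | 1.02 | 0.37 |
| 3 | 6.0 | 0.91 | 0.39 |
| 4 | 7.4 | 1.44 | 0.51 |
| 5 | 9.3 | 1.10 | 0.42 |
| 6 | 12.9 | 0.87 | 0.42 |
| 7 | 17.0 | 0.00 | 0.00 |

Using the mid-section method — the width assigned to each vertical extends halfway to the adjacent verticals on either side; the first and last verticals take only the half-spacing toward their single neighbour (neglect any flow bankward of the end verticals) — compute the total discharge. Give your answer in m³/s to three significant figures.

5.77 m³/s

w_2 = (6.0 − 0.0)/2 = 3 m; q_2 = 0.37 × 1.02 × 3 = 1.132 m³/s
w_3 = (7.4 − 3.2)/2 = 2.1 m; q_3 = 0.39 × 0.91 × 2.1 = 0.7453 m³/s
w_4 = (9.3 − 6.0)/2 = 1.65 m; q_4 = 0.51 × 1.44 × 1.65 = 1.212 m³/s
w_5 = (12.9 − 7.4)/2 = 2.75 m; q_5 = 0.42 × 1.10 × 2.75 = 1.271 m³/s
w_6 = (17.0 − 9.3)/2 = 3.85 m; q_6 = 0.42 × 0.87 × 3.85 = 1.407 m³/s
Stations 1, 7 contribute zero (depth or velocity is 0).
Q = Σ qᵢ = 5.767 m³/s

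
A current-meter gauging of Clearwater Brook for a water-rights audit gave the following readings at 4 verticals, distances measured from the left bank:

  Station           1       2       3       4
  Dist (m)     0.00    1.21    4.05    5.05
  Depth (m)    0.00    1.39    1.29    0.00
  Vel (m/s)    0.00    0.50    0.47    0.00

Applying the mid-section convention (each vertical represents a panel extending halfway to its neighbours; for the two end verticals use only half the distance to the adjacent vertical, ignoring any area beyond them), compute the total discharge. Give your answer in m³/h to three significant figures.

9260 m³/h

w_2 = (4.05 − 0.00)/2 = 2.025 m; q_2 = 0.50 × 1.39 × 2.025 = 1.407 m³/s
w_3 = (5.05 − 1.21)/2 = 1.92 m; q_3 = 0.47 × 1.29 × 1.92 = 1.164 m³/s
Stations 1, 4 contribute zero (depth or velocity is 0).
Q = Σ qᵢ = 2.571 m³/s
= 2.571 × 3600 = 9257 m³/h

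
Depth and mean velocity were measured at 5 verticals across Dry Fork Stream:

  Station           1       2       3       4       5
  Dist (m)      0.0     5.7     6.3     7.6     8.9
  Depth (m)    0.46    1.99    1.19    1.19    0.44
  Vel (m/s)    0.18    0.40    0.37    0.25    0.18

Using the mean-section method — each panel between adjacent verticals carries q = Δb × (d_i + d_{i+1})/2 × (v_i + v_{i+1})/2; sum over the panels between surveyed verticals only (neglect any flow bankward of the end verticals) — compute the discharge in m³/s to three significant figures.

Panel 1-2: Δb = 5.7 m, d̄ = (0.46+1.99)/2 = 1.225, v̄ = (0.18+0.40)/2 = 0.29 → q = 5.7×1.225×0.29 = 2.025 m³/s
Panel 2-3: Δb = 0.6 m, d̄ = (1.99+1.19)/2 = 1.59, v̄ = (0.40+0.37)/2 = 0.385 → q = 0.6×1.59×0.385 = 0.3673 m³/s
Panel 3-4: Δb = 1.3 m, d̄ = (1.19+1.19)/2 = 1.19, v̄ = (0.37+0.25)/2 = 0.31 → q = 1.3×1.19×0.31 = 0.4796 m³/s
Panel 4-5: Δb = 1.3 m, d̄ = (1.19+0.44)/2 = 0.815, v̄ = (0.25+0.18)/2 = 0.215 → q = 1.3×0.815×0.215 = 0.2278 m³/s
Q = Σ q = 3.100 m³/s

3.10 m³/s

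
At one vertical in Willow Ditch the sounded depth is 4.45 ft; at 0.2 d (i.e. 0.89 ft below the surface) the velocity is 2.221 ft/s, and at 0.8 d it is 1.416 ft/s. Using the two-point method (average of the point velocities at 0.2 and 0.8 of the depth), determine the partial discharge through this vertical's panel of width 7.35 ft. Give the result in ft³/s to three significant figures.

v̄ = (2.221 + 1.416) / 2 = 1.819 ft/s
q = v̄ × d × w = 1.819 × 4.45 × 7.35 = 59.48 ft³/s

59.5 ft³/s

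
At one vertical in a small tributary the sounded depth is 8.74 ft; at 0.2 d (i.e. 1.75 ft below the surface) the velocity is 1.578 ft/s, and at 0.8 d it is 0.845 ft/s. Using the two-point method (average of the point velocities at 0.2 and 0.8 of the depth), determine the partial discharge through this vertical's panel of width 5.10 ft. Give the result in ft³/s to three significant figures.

54.0 ft³/s

v̄ = (1.578 + 0.845) / 2 = 1.212 ft/s
q = v̄ × d × w = 1.212 × 8.74 × 5.10 = 54.00 ft³/s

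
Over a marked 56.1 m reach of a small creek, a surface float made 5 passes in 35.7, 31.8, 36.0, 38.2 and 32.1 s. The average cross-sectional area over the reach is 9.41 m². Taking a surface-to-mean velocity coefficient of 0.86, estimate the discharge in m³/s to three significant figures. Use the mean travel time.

13.1 m³/s

t̄ = (35.7 + 31.8 + 36.0 + 38.2 + 32.1) / 5 = 34.76 s
v_surface = L / t̄ = 56.1 / 34.76 = 1.614 m/s
v_mean = 0.86 × 1.614 = 1.388 m/s
Q = A × v_mean = 9.41 × 1.388 = 13.06 m³/s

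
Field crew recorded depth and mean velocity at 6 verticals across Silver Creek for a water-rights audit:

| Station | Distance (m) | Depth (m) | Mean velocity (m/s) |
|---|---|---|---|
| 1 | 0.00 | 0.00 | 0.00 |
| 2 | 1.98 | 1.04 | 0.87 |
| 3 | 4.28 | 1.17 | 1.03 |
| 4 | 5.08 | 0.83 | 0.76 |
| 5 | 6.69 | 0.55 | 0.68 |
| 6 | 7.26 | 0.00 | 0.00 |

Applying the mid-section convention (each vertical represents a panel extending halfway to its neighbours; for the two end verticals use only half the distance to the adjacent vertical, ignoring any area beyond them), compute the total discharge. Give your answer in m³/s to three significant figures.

4.97 m³/s

w_2 = (4.28 − 0.00)/2 = 2.14 m; q_2 = 0.87 × 1.04 × 2.14 = 1.936 m³/s
w_3 = (5.08 − 1.98)/2 = 1.55 m; q_3 = 1.03 × 1.17 × 1.55 = 1.868 m³/s
w_4 = (6.69 − 4.28)/2 = 1.205 m; q_4 = 0.76 × 0.83 × 1.205 = 0.7601 m³/s
w_5 = (7.26 − 5.08)/2 = 1.09 m; q_5 = 0.68 × 0.55 × 1.09 = 0.4077 m³/s
Stations 1, 6 contribute zero (depth or velocity is 0).
Q = Σ qᵢ = 4.972 m³/s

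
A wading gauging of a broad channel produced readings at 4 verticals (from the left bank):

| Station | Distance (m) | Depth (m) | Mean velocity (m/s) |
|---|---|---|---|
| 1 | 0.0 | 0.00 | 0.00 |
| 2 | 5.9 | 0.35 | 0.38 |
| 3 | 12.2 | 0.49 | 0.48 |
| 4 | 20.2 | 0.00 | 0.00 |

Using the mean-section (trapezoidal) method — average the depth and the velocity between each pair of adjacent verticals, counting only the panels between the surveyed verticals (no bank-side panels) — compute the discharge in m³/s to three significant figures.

Panel 1-2: Δb = 5.9 m, d̄ = (0.00+0.35)/2 = 0.175, v̄ = (0.00+0.38)/2 = 0.19 → q = 5.9×0.175×0.19 = 0.1962 m³/s
Panel 2-3: Δb = 6.3 m, d̄ = (0.35+0.49)/2 = 0.42, v̄ = (0.38+0.48)/2 = 0.43 → q = 6.3×0.42×0.43 = 1.138 m³/s
Panel 3-4: Δb = 8 m, d̄ = (0.49+0.00)/2 = 0.245, v̄ = (0.48+0.00)/2 = 0.24 → q = 8×0.245×0.24 = 0.4704 m³/s
Q = Σ q = 1.804 m³/s

1.80 m³/s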